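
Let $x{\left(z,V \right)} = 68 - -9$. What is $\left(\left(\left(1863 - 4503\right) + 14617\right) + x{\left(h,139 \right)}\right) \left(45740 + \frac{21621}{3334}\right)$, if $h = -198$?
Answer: $\frac{919230693087}{1667} \approx 5.5143 \cdot 10^{8}$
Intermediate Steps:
$x{\left(z,V \right)} = 77$ ($x{\left(z,V \right)} = 68 + 9 = 77$)
$\left(\left(\left(1863 - 4503\right) + 14617\right) + x{\left(h,139 \right)}\right) \left(45740 + \frac{21621}{3334}\right) = \left(\left(\left(1863 - 4503\right) + 14617\right) + 77\right) \left(45740 + \frac{21621}{3334}\right) = \left(\left(-2640 + 14617\right) + 77\right) \left(45740 + 21621 \cdot \frac{1}{3334}\right) = \left(11977 + 77\right) \left(45740 + \frac{21621}{3334}\right) = 12054 \cdot \frac{152518781}{3334} = \frac{919230693087}{1667}$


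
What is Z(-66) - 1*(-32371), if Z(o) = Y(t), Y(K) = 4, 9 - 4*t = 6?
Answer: 32375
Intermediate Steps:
t = ¾ (t = 9/4 - ¼*6 = 9/4 - 3/2 = ¾ ≈ 0.75000)
Z(o) = 4
Z(-66) - 1*(-32371) = 4 - 1*(-32371) = 4 + 32371 = 32375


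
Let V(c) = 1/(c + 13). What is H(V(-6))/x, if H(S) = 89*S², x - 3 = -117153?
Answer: -89/5740350 ≈ -1.5504e-5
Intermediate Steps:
x = -117150 (x = 3 - 117153 = -117150)
V(c) = 1/(13 + c)
H(V(-6))/x = (89*(1/(13 - 6))²)/(-117150) = (89*(1/7)²)*(-1/117150) = (89*(⅐)²)*(-1/117150) = (89*(1/49))*(-1/117150) = (89/49)*(-1/117150) = -89/5740350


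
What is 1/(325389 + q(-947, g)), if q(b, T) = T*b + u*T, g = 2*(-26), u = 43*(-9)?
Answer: 1/394757 ≈ 2.5332e-6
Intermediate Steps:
u = -387
g = -52
q(b, T) = -387*T + T*b (q(b, T) = T*b - 387*T = -387*T + T*b)
1/(325389 + q(-947, g)) = 1/(325389 - 52*(-387 - 947)) = 1/(325389 - 52*(-1334)) = 1/(325389 + 69368) = 1/394757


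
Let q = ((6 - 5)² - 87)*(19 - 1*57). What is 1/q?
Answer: 1/3268 ≈ 0.00030600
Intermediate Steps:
q = 3268 (q = (1² - 87)*(19 - 57) = (1 - 87)*(-38) = -86*(-38) = 3268)
1/q = 1/3268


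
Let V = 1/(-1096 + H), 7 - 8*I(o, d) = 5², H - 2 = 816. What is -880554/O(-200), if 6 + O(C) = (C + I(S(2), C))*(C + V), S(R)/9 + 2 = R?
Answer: -979176048/44974537 ≈ -21.772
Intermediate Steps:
S(R) = -18 + 9*R
H = 818 (H = 2 + 816 = 818)
I(o, d) = -9/4 (I(o, d) = 7/8 - ⅛*5² = 7/8 - ⅛*25 = 7/8 - 25/8 = -9/4)
V = -1/278 (V = 1/(-1096 + 818) = 1/(-278) = -1/278 ≈ -0.0035971)
O(C) = -6 + (-9/4 + C)*(-1/278 + C) (O(C) = -6 + (C - 9/4)*(C - 1/278) = -6 + (-9/4 + C)*(-1/278 + C))
-880554/O(-200) = -880554/(-6663/1112 + (-200)² - 1253/556*(-200)) = -880554/(-6663/1112 + 40000 + 62650/139) = -880554/44974537/1112 = -880554*1112/44974537 = -979176048/44974537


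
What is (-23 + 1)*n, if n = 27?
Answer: -594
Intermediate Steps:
(-23 + 1)*n = (-23 + 1)*27 = -22*27 = -594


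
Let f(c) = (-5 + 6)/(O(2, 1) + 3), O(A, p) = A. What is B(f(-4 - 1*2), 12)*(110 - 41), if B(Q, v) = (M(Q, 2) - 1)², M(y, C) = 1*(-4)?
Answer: 1725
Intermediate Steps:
M(y, C) = -4
f(c) = ⅕ (f(c) = (-5 + 6)/(2 + 3) = 1/5 = 1*(⅕) = ⅕)
B(Q, v) = 25 (B(Q, v) = (-4 - 1)² = (-5)² = 25)
B(f(-4 - 1*2), 12)*(110 - 41) = 25*(110 - 41) = 25*69 = 1725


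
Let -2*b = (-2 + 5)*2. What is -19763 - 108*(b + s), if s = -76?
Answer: -11231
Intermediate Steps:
b = -3 (b = -(-2 + 5)*2/2 = -3*2/2 = -1/2*6 = -3)
-19763 - 108*(b + s) = -19763 - 108*(-3 - 76) = -19763 - 108*(-79) = -19763 - 1*(-8532) = -19763 + 8532 = -11231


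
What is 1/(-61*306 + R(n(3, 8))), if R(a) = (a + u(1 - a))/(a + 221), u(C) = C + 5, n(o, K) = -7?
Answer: -107/1997259 ≈ -5.3573e-5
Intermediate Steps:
u(C) = 5 + C
R(a) = 6/(221 + a) (R(a) = (a + (5 + (1 - a)))/(a + 221) = (a + (6 - a))/(221 + a) = 6/(221 + a))
1/(-61*306 + R(n(3, 8))) = 1/(-61*306 + 6/(221 - 7)) = 1/(-18666 + 6/214) = 1/(-18666 + 6*(1/214)) = 1/(-18666 + 3/107) = 1/(-1997259/107) = -107/1997259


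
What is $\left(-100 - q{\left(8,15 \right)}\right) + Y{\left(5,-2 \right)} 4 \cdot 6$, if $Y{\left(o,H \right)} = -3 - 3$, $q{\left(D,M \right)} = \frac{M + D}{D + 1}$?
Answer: $- \frac{2219}{9} \approx -246.56$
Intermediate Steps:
$q{\left(D,M \right)} = \frac{D + M}{1 + D}$
$Y{\left(o,H \right)} = -6$
$\left(-100 - q{\left(8,15 \right)}\right) + Y{\left(5,-2 \right)} 4 \cdot 6 = \left(-100 - \frac{8 + 15}{1 + 8}\right) + \left(-6\right) 4 \cdot 6 = \left(-100 - \frac{1}{9} \cdot 23\right) - 144 = \left(-100 - \frac{23}{9}\right) - 144 = - \frac{923}{9} - 144 = - \frac{2219}{9}$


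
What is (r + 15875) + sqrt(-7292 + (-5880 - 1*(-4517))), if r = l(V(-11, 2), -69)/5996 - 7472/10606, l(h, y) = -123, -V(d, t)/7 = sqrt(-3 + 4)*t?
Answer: 504750956175/31796788 + I*sqrt(8655) ≈ 15874.0 + 93.032*I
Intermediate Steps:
V(d, t) = -7*t (V(d, t) = -7*sqrt(-3 + 4)*t = -7*sqrt(1)*t = -7*t)
r = -23053325/31796788 (r = -123/5996 - 7472/10606 = -123*1/5996 - 7472*1/10606 = -123/5996 - 3736/5303 = -23053325/31796788 ≈ -0.72502)
(r + 15875) + sqrt(-7292 + (-5880 - 1*(-4517))) = (-23053325/31796788 + 15875) + sqrt(-7292 + (-5880 - 1*(-4517))) = 504750956175/31796788 + sqrt(-7292 + (-5880 + 4517)) = 504750956175/31796788 + sqrt(-7292 - 1363) = 504750956175/31796788 + sqrt(-8655) = 504750956175/31796788 + I*sqrt(8655)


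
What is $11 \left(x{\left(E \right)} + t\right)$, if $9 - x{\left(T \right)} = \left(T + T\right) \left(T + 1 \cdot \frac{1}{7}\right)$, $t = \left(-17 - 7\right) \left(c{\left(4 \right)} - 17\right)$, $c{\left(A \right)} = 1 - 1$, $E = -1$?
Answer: $\frac{31977}{7} \approx 4568.1$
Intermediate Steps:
$c{\left(A \right)} = 0$ ($c{\left(A \right)} = 1 - 1 = 0$)
$t = 408$ ($t = \left(-17 - 7\right) \left(0 - 17\right) = \left(-24\right) \left(-17\right) = 408$)
$x{\left(T \right)} = 9 - 2 T \left(\frac{1}{7} + T\right)$ ($x{\left(T \right)} = 9 - \left(T + T\right) \left(T + 1 \cdot \frac{1}{7}\right) = 9 - 2 T \left(T + 1 \cdot \frac{1}{7}\right) = 9 - 2 T \left(T + \frac{1}{7}\right) = 9 - 2 T \left(\frac{1}{7} + T\right)$)
$11 \left(x{\left(E \right)} + t\right) = 11 \left(\left(9 - 2 \left(-1\right)^{2} - - \frac{2}{7}\right) + 408\right) = 11 \left(\left(9 - 2 + \frac{2}{7}\right) + 408\right) = 11 \left(\frac{51}{7} + 408\right) = 11 \cdot \frac{2907}{7} = \frac{31977}{7}$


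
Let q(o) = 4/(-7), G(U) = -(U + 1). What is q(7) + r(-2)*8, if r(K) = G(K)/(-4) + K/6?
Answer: -110/21 ≈ -5.2381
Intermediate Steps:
G(U) = -1 - U (G(U) = -(1 + U) = -1 - U)
q(o) = -4/7 (q(o) = 4*(-⅐) = -4/7)
r(K) = ¼ + 5*K/12 (r(K) = (-1 - K)/(-4) + K/6 = (-1 - K)*(-¼) + K*(⅙) = (¼ + K/4) + K/6 = ¼ + 5*K/12)
q(7) + r(-2)*8 = -4/7 + (¼ + (5/12)*(-2))*8 = -4/7 + (¼ - ⅚)*8 = -4/7 - 7/12*8 = -4/7 - 14/3 = -110/21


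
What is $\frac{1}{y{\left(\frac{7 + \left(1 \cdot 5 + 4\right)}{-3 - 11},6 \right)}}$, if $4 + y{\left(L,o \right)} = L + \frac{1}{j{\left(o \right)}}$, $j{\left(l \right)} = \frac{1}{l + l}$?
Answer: $\frac{7}{48} \approx 0.14583$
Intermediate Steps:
$j{\left(l \right)} = \frac{1}{2 l}$
$y{\left(L,o \right)} = -4 + L + 2 o$ ($y{\left(L,o \right)} = -4 + \left(L + \frac{1}{\frac{1}{2} \frac{1}{o}}\right) = -4 + \left(L + 2 o\right) = -4 + L + 2 o$)
$\frac{1}{y{\left(\frac{7 + \left(1 \cdot 5 + 4\right)}{-3 - 11},6 \right)}} = \frac{1}{-4 + \frac{7 + \left(1 \cdot 5 + 4\right)}{-3 - 11} + 2 \cdot 6} = \frac{1}{-4 + \frac{7 + \left(5 + 4\right)}{-14} + 12} = \frac{1}{-4 + \left(7 + 9\right) \left(- \frac{1}{14}\right) + 12} = \frac{1}{-4 + 16 \left(- \frac{1}{14}\right) + 12} = \frac{1}{-4 - \frac{8}{7} + 12} = \frac{1}{\frac{48}{7}} = \frac{7}{48}$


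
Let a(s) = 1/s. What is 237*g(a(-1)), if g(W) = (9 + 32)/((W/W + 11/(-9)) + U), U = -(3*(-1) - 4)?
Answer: 87453/61 ≈ 1433.7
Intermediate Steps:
a(s) = 1/s
U = 7 (U = -(-3 - 4) = -1*(-7) = 7)
g(W) = 369/61 (g(W) = (9 + 32)/((W/W + 11/(-9)) + 7) = 41/((1 + 11*(-⅑)) + 7) = 41/((1 - 11/9) + 7) = 41/(-2/9 + 7) = 41/(61/9) = 41*(9/61) = 369/61)
237*g(a(-1)) = 237*(369/61) = 87453/61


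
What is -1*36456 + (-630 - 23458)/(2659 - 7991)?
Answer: -48589826/1333 ≈ -36452.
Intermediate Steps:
-1*36456 + (-630 - 23458)/(2659 - 7991) = -36456 - 24088/(-5332) = -36456 - 24088*(-1/5332) = -36456 + 6022/1333 = -48589826/1333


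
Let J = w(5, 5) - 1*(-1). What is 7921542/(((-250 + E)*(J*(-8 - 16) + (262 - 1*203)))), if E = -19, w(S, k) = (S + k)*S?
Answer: 7921542/313385 ≈ 25.277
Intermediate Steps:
w(S, k) = S*(S + k)
J = 51 (J = 5*(5 + 5) - 1*(-1) = 5*10 + 1 = 50 + 1 = 51)
7921542/(((-250 + E)*(J*(-8 - 16) + (262 - 1*203)))) = 7921542/(((-250 - 19)*(51*(-8 - 16) + (262 - 1*203)))) = 7921542/((-269*(51*(-24) + (262 - 203)))) = 7921542/((-269*(-1224 + 59))) = 7921542/((-269*(-1165))) = 7921542/313385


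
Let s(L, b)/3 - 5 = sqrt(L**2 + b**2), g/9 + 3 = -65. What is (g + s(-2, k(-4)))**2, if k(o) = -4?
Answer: 356589 - 7164*sqrt(5) ≈ 3.4057e+5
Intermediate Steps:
g = -612 (g = -27 + 9*(-65) = -27 - 585 = -612)
s(L, b) = 15 + 3*sqrt(L**2 + b**2)
(g + s(-2, k(-4)))**2 = (-612 + (15 + 3*sqrt((-2)**2 + (-4)**2)))**2 = (-612 + (15 + 3*sqrt(4 + 16)))**2 = (-612 + (15 + 3*sqrt(20)))**2 = (-612 + (15 + 3*(2*sqrt(5))))**2 = (-612 + (15 + 6*sqrt(5)))**2 = (-597 + 6*sqrt(5))**2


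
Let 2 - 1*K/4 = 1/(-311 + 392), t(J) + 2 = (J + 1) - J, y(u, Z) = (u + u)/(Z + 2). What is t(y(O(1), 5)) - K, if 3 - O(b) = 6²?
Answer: -725/81 ≈ -8.9506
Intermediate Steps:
O(b) = -33 (O(b) = 3 - 1*6² = 3 - 1*36 = 3 - 36 = -33)
y(u, Z) = 2*u/(2 + Z) (y(u, Z) = (2*u)/(2 + Z) = 2*u/(2 + Z))
t(J) = -1 (t(J) = -2 + ((J + 1) - J) = -2 + ((1 + J) - J) = -2 + 1 = -1)
K = 644/81 (K = 8 - 4/(-311 + 392) = 8 - 4/81 = 644/81 ≈ 7.9506)
t(y(O(1), 5)) - K = -1 - 1*644/81 = -1 - 644/81 = -725/81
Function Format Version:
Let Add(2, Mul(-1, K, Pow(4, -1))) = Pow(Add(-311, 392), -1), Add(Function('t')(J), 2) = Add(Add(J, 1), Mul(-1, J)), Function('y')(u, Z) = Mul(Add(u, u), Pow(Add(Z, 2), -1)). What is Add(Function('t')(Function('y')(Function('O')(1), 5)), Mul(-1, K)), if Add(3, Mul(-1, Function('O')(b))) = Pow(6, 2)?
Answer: Rational(-725, 81) ≈ -8.9506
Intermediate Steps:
Function('O')(b) = -33 (Function('O')(b) = Add(3, Mul(-1, Pow(6, 2))) = Add(3, Mul(-1, 36)) = Add(3, -36) = -33)
Function('y')(u, Z) = Mul(2, u, Pow(Add(2, Z), -1)) (Function('y')(u, Z) = Mul(Mul(2, u), Pow(Add(2, Z), -1)) = Mul(2, u, Pow(Add(2, Z), -1)))
Function('t')(J) = -1 (Function('t')(J) = Add(-2, Add(Add(J, 1), Mul(-1, J))) = Add(-2, Add(Add(1, J), Mul(-1, J))) = Add(-2, 1) = -1)
K = Rational(644, 81) (K = Add(8, Mul(-4, Pow(Add(-311, 392), -1))) = Add(8, Mul(-4, Pow(81, -1))) = Add(8, Mul(-4, Rational(1, 81))) = Add(8, Rational(-4, 81)) = Rational(644, 81) ≈ 7.9506)
Add(Function('t')(Function('y')(Function('O')(1), 5)), Mul(-1, K)) = Add(-1, Mul(-1, Rational(644, 81))) = Add(-1, Rational(-644, 81)) = Rational(-725, 81)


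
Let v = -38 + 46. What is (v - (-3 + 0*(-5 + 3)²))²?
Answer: 121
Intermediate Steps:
v = 8
(v - (-3 + 0*(-5 + 3)²))² = (8 - (-3 + 0*(-5 + 3)²))² = (8 - (-3 + 0*(-2)²))² = (8 - (-3 + 0*4))² = (8 - (-3 + 0))² = (8 - 1*(-3))² = (8 + 3)² = 11² = 121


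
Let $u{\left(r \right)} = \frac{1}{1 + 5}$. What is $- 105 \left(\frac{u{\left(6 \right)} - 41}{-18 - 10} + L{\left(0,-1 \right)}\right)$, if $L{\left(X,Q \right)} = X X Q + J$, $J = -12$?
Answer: $\frac{8855}{8} \approx 1106.9$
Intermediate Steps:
$L{\left(X,Q \right)} = -12 + Q X^{2}$ ($L{\left(X,Q \right)} = X X Q - 12 = X^{2} Q - 12 = Q X^{2} - 12 = -12 + Q X^{2}$)
$u{\left(r \right)} = \frac{1}{6}$
$- 105 \left(\frac{u{\left(6 \right)} - 41}{-18 - 10} + L{\left(0,-1 \right)}\right) = - 105 \left(\frac{\frac{1}{6} - 41}{-18 - 10} - 12\right) = - 105 \left(- \frac{245}{6 \left(-28\right)} - 12\right) = - 105 \left(\left(- \frac{245}{6}\right) \left(- \frac{1}{28}\right) + \left(-12 + 0\right)\right) = - 105 \left(\frac{35}{24} - 12\right) = \left(-105\right) \left(- \frac{253}{24}\right) = \frac{8855}{8}$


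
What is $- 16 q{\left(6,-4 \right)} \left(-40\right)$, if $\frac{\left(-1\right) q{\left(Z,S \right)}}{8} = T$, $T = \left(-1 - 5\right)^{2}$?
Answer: $-184320$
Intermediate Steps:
$T = 36$ ($T = \left(-6\right)^{2} = 36$)
$q{\left(Z,S \right)} = -288$ ($q{\left(Z,S \right)} = \left(-8\right) 36 = -288$)
$- 16 q{\left(6,-4 \right)} \left(-40\right) = \left(-16\right) \left(-288\right) \left(-40\right) = 4608 \left(-40\right) = -184320$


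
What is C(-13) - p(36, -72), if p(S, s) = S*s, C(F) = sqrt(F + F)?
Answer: 2592 + I*sqrt(26) ≈ 2592.0 + 5.099*I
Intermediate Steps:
C(F) = sqrt(2)*sqrt(F) (C(F) = sqrt(2*F) = sqrt(2)*sqrt(F))
C(-13) - p(36, -72) = sqrt(2)*sqrt(-13) - 36*(-72) = sqrt(2)*(I*sqrt(13)) - 1*(-2592) = I*sqrt(26) + 2592 = 2592 + I*sqrt(26)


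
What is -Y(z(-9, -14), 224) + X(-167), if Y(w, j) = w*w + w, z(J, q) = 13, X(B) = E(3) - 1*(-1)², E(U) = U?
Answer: -180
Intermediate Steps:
X(B) = 2 (X(B) = 3 - 1*(-1)² = 3 - 1*1 = 3 - 1 = 2)
Y(w, j) = w + w² (Y(w, j) = w² + w = w + w²)
-Y(z(-9, -14), 224) + X(-167) = -13*(1 + 13) + 2 = -13*14 + 2 = -1*182 + 2 = -182 + 2 = -180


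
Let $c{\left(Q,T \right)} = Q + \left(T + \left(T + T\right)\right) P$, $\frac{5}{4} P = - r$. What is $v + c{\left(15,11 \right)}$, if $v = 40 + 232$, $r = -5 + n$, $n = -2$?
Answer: $\frac{2359}{5} \approx 471.8$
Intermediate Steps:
$r = -7$ ($r = -5 - 2 = -7$)
$v = 272$
$P = \frac{28}{5}$ ($P = \frac{4 \left(\left(-1\right) \left(-7\right)\right)}{5} = \frac{4}{5} \cdot 7 = \frac{28}{5} \approx 5.6$)
$c{\left(Q,T \right)} = Q + \frac{84 T}{5}$ ($c{\left(Q,T \right)} = Q + \left(T + \left(T + T\right)\right) \frac{28}{5} = Q + \left(T + 2 T\right) \frac{28}{5} = Q + 3 T \frac{28}{5} = Q + \frac{84 T}{5}$)
$v + c{\left(15,11 \right)} = 272 + \left(15 + \frac{84}{5} \cdot 11\right) = 272 + \left(15 + \frac{924}{5}\right) = 272 + \frac{999}{5} = \frac{2359}{5}$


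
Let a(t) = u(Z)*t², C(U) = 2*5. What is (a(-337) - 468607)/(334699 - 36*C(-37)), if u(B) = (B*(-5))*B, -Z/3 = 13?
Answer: -864160852/334339 ≈ -2584.7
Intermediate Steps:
C(U) = 10
Z = -39 (Z = -3*13 = -39)
u(B) = -5*B² (u(B) = (-5*B)*B = -5*B²)
a(t) = -7605*t² (a(t) = (-5*(-39)²)*t² = (-5*1521)*t² = -7605*t²)
(a(-337) - 468607)/(334699 - 36*C(-37)) = (-7605*(-337)² - 468607)/(334699 - 36*10) = (-7605*113569 - 468607)/(334699 - 360) = (-863692245 - 468607)/334339 = -864160852*1/334339 = -864160852/334339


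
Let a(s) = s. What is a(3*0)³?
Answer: 0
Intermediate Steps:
a(3*0)³ = (3*0)³ = 0³ = 0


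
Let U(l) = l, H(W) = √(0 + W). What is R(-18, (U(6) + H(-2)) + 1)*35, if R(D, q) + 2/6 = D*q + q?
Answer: -12530/3 - 595*I*√2 ≈ -4176.7 - 841.46*I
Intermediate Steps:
H(W) = √W
R(D, q) = -⅓ + q + D*q (R(D, q) = -⅓ + (D*q + q) = -⅓ + (q + D*q) = -⅓ + q + D*q)
R(-18, (U(6) + H(-2)) + 1)*35 = (-⅓ + ((6 + √(-2)) + 1) - 18*((6 + √(-2)) + 1))*35 = (-⅓ + ((6 + I*√2) + 1) - 18*((6 + I*√2) + 1))*35 = (-⅓ + (7 + I*√2) - 18*(7 + I*√2))*35 = (-⅓ + (7 + I*√2) + (-126 - 18*I*√2))*35 = (-358/3 - 17*I*√2)*35 = -12530/3 - 595*I*√2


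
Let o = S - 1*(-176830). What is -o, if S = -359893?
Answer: 183063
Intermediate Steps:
o = -183063 (o = -359893 - 1*(-176830) = -359893 + 176830 = -183063)
-o = -1*(-183063) = 183063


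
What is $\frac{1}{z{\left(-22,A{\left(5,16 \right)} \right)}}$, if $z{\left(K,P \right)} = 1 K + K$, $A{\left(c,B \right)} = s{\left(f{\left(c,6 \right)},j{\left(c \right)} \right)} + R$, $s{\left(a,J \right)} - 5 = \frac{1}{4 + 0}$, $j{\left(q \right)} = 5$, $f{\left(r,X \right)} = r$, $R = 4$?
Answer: $- \frac{1}{44} \approx -0.022727$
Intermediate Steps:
$s{\left(a,J \right)} = \frac{21}{4}$ ($s{\left(a,J \right)} = 5 + \frac{1}{4 + 0} = 5 + \frac{1}{4} = \frac{21}{4}$)
$A{\left(c,B \right)} = \frac{37}{4}$ ($A{\left(c,B \right)} = \frac{21}{4} + 4 = \frac{37}{4}$)
$z{\left(K,P \right)} = 2 K$ ($z{\left(K,P \right)} = K + K = 2 K$)
$\frac{1}{z{\left(-22,A{\left(5,16 \right)} \right)}} = \frac{1}{2 \left(-22\right)} = \frac{1}{-44} = - \frac{1}{44}$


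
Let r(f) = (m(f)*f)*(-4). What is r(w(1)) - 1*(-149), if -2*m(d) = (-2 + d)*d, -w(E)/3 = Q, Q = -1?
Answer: 167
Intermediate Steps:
w(E) = 3 (w(E) = -3*(-1) = 3)
m(d) = -d*(-2 + d)/2 (m(d) = -(-2 + d)*d/2 = -d*(-2 + d)/2)
r(f) = -2*f²*(2 - f) (r(f) = ((f*(2 - f)/2)*f)*(-4) = (f²*(2 - f)/2)*(-4) = -2*f²*(2 - f))
r(w(1)) - 1*(-149) = 2*3²*(-2 + 3) - 1*(-149) = 2*9*1 + 149 = 18 + 149 = 167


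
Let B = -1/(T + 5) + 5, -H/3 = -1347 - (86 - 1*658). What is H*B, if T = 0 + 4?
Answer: 34100/3 ≈ 11367.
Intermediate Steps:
T = 4
H = 2325 (H = -3*(-1347 - (86 - 1*658)) = -3*(-1347 - (86 - 658)) = -3*(-1347 - 1*(-572)) = -3*(-1347 + 572) = -3*(-775) = 2325)
B = 44/9 (B = -1/(4 + 5) + 5 = -1/9 + 5 = -1*⅑ + 5 = -⅑ + 5 = 44/9 ≈ 4.8889)
H*B = 2325*(44/9) = 34100/3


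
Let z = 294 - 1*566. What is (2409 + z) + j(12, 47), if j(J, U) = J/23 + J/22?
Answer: 540931/253 ≈ 2138.1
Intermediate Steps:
j(J, U) = 45*J/506 (j(J, U) = J*(1/23) + J*(1/22) = J/23 + J/22 = 45*J/506)
z = -272 (z = 294 - 566 = -272)
(2409 + z) + j(12, 47) = (2409 - 272) + (45/506)*12 = 2137 + 270/253 = 540931/253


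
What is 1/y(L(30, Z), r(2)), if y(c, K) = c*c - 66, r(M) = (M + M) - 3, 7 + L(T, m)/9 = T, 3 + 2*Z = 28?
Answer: 1/42783 ≈ 2.3374e-5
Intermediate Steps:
Z = 25/2 (Z = -3/2 + (½)*28 = -3/2 + 14 = 25/2 ≈ 12.500)
L(T, m) = -63 + 9*T
r(M) = -3 + 2*M (r(M) = 2*M - 3 = -3 + 2*M)
y(c, K) = -66 + c² (y(c, K) = c² - 66 = -66 + c²)
1/y(L(30, Z), r(2)) = 1/(-66 + (-63 + 9*30)²) = 1/(-66 + (-63 + 270)²) = 1/(-66 + 207²) = 1/(-66 + 42849) = 1/42783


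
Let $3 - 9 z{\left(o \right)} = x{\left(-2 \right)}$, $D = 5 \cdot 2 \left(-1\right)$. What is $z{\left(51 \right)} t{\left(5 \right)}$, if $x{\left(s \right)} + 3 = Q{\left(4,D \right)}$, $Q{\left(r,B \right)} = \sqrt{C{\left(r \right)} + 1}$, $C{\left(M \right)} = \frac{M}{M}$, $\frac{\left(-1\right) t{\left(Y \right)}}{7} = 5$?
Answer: $- \frac{70}{3} + \frac{35 \sqrt{2}}{9} \approx -17.834$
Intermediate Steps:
$t{\left(Y \right)} = -35$ ($t{\left(Y \right)} = \left(-7\right) 5 = -35$)
$D = -10$ ($D = 10 \left(-1\right) = -10$)
$C{\left(M \right)} = 1$
$Q{\left(r,B \right)} = \sqrt{2}$ ($Q{\left(r,B \right)} = \sqrt{1 + 1} = \sqrt{2}$)
$x{\left(s \right)} = -3 + \sqrt{2}$
$z{\left(o \right)} = \frac{2}{3} - \frac{\sqrt{2}}{9}$ ($z{\left(o \right)} = \frac{1}{3} - \frac{-3 + \sqrt{2}}{9} = \frac{1}{3} + \left(\frac{1}{3} - \frac{\sqrt{2}}{9}\right) = \frac{2}{3} - \frac{\sqrt{2}}{9}$)
$z{\left(51 \right)} t{\left(5 \right)} = \left(\frac{2}{3} - \frac{\sqrt{2}}{9}\right) \left(-35\right) = - \frac{70}{3} + \frac{35 \sqrt{2}}{9}$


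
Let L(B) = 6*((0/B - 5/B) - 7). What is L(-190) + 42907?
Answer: 814438/19 ≈ 42865.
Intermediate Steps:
L(B) = -42 - 30/B (L(B) = 6*((0 - 5/B) - 7) = 6*(-5/B - 7) = 6*(-7 - 5/B) = -42 - 30/B)
L(-190) + 42907 = (-42 - 30/(-190)) + 42907 = (-42 - 30*(-1/190)) + 42907 = (-42 + 3/19) + 42907 = -795/19 + 42907 = 814438/19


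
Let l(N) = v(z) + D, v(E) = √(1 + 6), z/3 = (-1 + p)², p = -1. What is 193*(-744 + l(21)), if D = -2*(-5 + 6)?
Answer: -143978 + 193*√7 ≈ -1.4347e+5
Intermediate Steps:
z = 12 (z = 3*(-1 - 1)² = 3*(-2)² = 3*4 = 12)
v(E) = √7
D = -2 (D = -2*1 = -2)
l(N) = -2 + √7 (l(N) = √7 - 2 = -2 + √7)
193*(-744 + l(21)) = 193*(-744 + (-2 + √7)) = 193*(-746 + √7) = -143978 + 193*√7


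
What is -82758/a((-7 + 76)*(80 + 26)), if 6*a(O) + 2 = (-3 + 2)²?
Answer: 496548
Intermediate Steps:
a(O) = -⅙ (a(O) = -⅓ + (-3 + 2)²/6 = -⅓ + (⅙)*(-1)² = -⅓ + (⅙)*1 = -⅓ + ⅙ = -⅙)
-82758/a((-7 + 76)*(80 + 26)) = -82758/(-⅙) = -82758*(-6) = 496548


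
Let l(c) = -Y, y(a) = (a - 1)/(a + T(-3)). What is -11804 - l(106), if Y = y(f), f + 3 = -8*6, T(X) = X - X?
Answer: -601952/51 ≈ -11803.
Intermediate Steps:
T(X) = 0
f = -51 (f = -3 - 8*6 = -3 - 48 = -51)
y(a) = (-1 + a)/a (y(a) = (a - 1)/(a + 0) = (-1 + a)/a)
Y = 52/51 (Y = (-1 - 51)/(-51) = -1/51*(-52) = 52/51 ≈ 1.0196)
l(c) = -52/51 (l(c) = -1*52/51 = -52/51)
-11804 - l(106) = -11804 - 1*(-52/51) = -11804 + 52/51 = -601952/51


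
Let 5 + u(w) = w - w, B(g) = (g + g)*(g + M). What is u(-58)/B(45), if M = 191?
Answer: -1/4248 ≈ -0.00023540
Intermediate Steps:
B(g) = 2*g*(191 + g) (B(g) = (g + g)*(g + 191) = (2*g)*(191 + g) = 2*g*(191 + g))
u(w) = -5 (u(w) = -5 + (w - w) = -5 + 0 = -5)
u(-58)/B(45) = -5*1/(90*(191 + 45)) = -5/(2*45*236) = -5/21240 = -5*1/21240 = -1/4248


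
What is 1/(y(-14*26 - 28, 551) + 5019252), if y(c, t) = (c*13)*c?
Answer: 1/7016884 ≈ 1.4251e-7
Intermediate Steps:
y(c, t) = 13*c² (y(c, t) = (13*c)*c = 13*c²)
1/(y(-14*26 - 28, 551) + 5019252) = 1/(13*(-14*26 - 28)² + 5019252) = 1/(13*(-364 - 28)² + 5019252) = 1/(13*(-392)² + 5019252) = 1/(13*153664 + 5019252) = 1/(1997632 + 5019252) = 1/7016884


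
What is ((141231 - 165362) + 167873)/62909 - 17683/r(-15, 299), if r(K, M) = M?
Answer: -1069440989/18809791 ≈ -56.856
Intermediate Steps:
((141231 - 165362) + 167873)/62909 - 17683/r(-15, 299) = ((141231 - 165362) + 167873)/62909 - 17683/299 = (-24131 + 167873)*(1/62909) - 17683*1/299 = 143742*(1/62909) - 17683/299 = 143742/62909 - 17683/299 = -1069440989/18809791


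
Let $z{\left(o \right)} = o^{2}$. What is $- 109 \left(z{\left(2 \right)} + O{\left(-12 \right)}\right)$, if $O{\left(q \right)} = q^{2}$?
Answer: $-16132$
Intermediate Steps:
$- 109 \left(z{\left(2 \right)} + O{\left(-12 \right)}\right) = - 109 \left(2^{2} + \left(-12\right)^{2}\right) = - 109 \left(4 + 144\right) = \left(-109\right) 148 = -16132$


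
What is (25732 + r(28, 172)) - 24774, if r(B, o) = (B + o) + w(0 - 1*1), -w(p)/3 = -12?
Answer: 1194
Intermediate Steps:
w(p) = 36 (w(p) = -3*(-12) = 36)
r(B, o) = 36 + B + o (r(B, o) = (B + o) + 36 = 36 + B + o)
(25732 + r(28, 172)) - 24774 = (25732 + (36 + 28 + 172)) - 24774 = (25732 + 236) - 24774 = 25968 - 24774 = 1194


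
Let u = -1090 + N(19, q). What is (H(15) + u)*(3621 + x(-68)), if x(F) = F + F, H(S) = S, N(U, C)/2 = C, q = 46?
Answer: -3425755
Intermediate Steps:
N(U, C) = 2*C
x(F) = 2*F
u = -998 (u = -1090 + 2*46 = -1090 + 92 = -998)
(H(15) + u)*(3621 + x(-68)) = (15 - 998)*(3621 + 2*(-68)) = -983*(3621 - 136) = -983*3485 = -3425755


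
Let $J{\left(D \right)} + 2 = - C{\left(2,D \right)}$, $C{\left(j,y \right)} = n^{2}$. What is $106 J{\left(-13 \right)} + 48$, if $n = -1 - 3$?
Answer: $-1860$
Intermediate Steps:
$n = -4$
$C{\left(j,y \right)} = 16$ ($C{\left(j,y \right)} = \left(-4\right)^{2} = 16$)
$J{\left(D \right)} = -18$ ($J{\left(D \right)} = -2 - 16 = -18$)
$106 J{\left(-13 \right)} + 48 = 106 \left(-18\right) + 48 = -1908 + 48 = -1860$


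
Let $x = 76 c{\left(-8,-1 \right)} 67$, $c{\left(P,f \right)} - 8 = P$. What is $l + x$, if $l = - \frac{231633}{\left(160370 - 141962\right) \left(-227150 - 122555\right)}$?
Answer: $\frac{77211}{2145789880} \approx 3.5983 \cdot 10^{-5}$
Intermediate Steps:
$c{\left(P,f \right)} = 8 + P$
$x = 0$ ($x = 76 \left(8 - 8\right) 67 = 76 \cdot 0 \cdot 67 = 0 \cdot 67 = 0$)
$l = \frac{77211}{2145789880}$ ($l = - \frac{231633}{18408 \left(-349705\right)} = - \frac{231633}{-6437369640} = \left(-231633\right) \left(- \frac{1}{6437369640}\right) = \frac{77211}{2145789880} \approx 3.5983 \cdot 10^{-5}$)
$l + x = \frac{77211}{2145789880} + 0 = \frac{77211}{2145789880}$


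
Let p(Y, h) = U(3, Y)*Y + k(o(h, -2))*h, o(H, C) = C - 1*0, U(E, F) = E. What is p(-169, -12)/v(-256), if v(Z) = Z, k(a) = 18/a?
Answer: 399/256 ≈ 1.5586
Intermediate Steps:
o(H, C) = C (o(H, C) = C + 0 = C)
p(Y, h) = -9*h + 3*Y (p(Y, h) = 3*Y + (18/(-2))*h = 3*Y + (18*(-1/2))*h = 3*Y - 9*h = -9*h + 3*Y)
p(-169, -12)/v(-256) = (-9*(-12) + 3*(-169))/(-256) = (108 - 507)*(-1/256) = -399*(-1/256) = 399/256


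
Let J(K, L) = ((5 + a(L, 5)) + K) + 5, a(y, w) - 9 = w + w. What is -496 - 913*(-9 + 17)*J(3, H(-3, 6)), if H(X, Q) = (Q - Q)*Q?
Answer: -234224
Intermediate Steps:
a(y, w) = 9 + 2*w (a(y, w) = 9 + (w + w) = 9 + 2*w)
H(X, Q) = 0 (H(X, Q) = 0*Q = 0)
J(K, L) = 29 + K (J(K, L) = ((5 + (9 + 2*5)) + K) + 5 = ((5 + (9 + 10)) + K) + 5 = ((5 + 19) + K) + 5 = (24 + K) + 5 = 29 + K)
-496 - 913*(-9 + 17)*J(3, H(-3, 6)) = -496 - 913*(-9 + 17)*(29 + 3) = -496 - 7304*32 = -496 - 913*256 = -496 - 233728 = -234224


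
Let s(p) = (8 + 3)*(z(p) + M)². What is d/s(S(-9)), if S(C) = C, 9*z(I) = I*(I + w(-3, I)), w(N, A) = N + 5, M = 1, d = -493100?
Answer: -123275/176 ≈ -700.43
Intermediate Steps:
w(N, A) = 5 + N
z(I) = I*(2 + I)/9 (z(I) = (I*(I + (5 - 3)))/9 = (I*(I + 2))/9 = (I*(2 + I))/9 = I*(2 + I)/9)
s(p) = 11*(1 + p*(2 + p)/9)² (s(p) = (8 + 3)*(p*(2 + p)/9 + 1)² = 11*(1 + p*(2 + p)/9)²)
d/s(S(-9)) = -493100*81/(11*(9 - 9*(2 - 9))²) = -493100*81/(11*(9 - 9*(-7))²) = -493100*81/(11*(9 + 63)²) = -493100/((11/81)*72²) = -493100/((11/81)*5184) = -493100/704 = -493100*1/704 = -123275/176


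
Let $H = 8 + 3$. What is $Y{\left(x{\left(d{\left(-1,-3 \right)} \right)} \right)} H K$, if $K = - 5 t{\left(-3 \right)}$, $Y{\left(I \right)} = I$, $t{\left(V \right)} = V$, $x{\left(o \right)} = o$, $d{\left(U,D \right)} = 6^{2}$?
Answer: $5940$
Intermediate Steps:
$d{\left(U,D \right)} = 36$
$H = 11$
$K = 15$ ($K = \left(-5\right) \left(-3\right) = 15$)
$Y{\left(x{\left(d{\left(-1,-3 \right)} \right)} \right)} H K = 36 \cdot 11 \cdot 15 = 396 \cdot 15 = 5940$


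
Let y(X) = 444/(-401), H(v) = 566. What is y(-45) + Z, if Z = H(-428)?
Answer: 226522/401 ≈ 564.89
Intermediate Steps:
y(X) = -444/401 (y(X) = 444*(-1/401) = -444/401)
Z = 566
y(-45) + Z = -444/401 + 566 = 226522/401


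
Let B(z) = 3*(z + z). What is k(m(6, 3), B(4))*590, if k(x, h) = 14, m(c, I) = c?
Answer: 8260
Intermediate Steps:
B(z) = 6*z (B(z) = 3*(2*z) = 6*z)
k(m(6, 3), B(4))*590 = 14*590 = 8260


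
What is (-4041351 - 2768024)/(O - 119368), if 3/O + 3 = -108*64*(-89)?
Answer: 1396296390625/24477005239 ≈ 57.045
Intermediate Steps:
O = 1/205055 (O = 3/(-3 - 108*64*(-89)) = 3/(-3 - 6912*(-89)) = 3/(-3 + 615168) = 3/615165 = 3*(1/615165) = 1/205055 ≈ 4.8767e-6)
(-4041351 - 2768024)/(O - 119368) = (-4041351 - 2768024)/(1/205055 - 119368) = -6809375/(-24477005239/205055) = -6809375*(-205055/24477005239) = 1396296390625/24477005239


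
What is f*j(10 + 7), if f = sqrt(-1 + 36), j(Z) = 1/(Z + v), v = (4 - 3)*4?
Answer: sqrt(35)/21 ≈ 0.28172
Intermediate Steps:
v = 4 (v = 1*4 = 4)
j(Z) = 1/(4 + Z) (j(Z) = 1/(Z + 4) = 1/(4 + Z))
f = sqrt(35) ≈ 5.9161
f*j(10 + 7) = sqrt(35)/(4 + (10 + 7)) = sqrt(35)/(4 + 17) = sqrt(35)/21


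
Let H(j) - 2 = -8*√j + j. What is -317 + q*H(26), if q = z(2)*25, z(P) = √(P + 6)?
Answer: -317 - 800*√13 + 1400*√2 ≈ -1221.5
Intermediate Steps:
z(P) = √(6 + P)
q = 50*√2 (q = √(6 + 2)*25 = √8*25 = (2*√2)*25 = 50*√2 ≈ 70.711)
H(j) = 2 + j - 8*√j (H(j) = 2 + (-8*√j + j) = 2 + (j - 8*√j) = 2 + j - 8*√j)
-317 + q*H(26) = -317 + (50*√2)*(2 + 26 - 8*√26) = -317 + (50*√2)*(28 - 8*√26) = -317 + 50*√2*(28 - 8*√26)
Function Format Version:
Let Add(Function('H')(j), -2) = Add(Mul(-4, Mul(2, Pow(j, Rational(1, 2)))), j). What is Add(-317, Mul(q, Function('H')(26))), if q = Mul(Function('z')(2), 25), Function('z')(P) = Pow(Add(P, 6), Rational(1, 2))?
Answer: Add(-317, Mul(-800, Pow(13, Rational(1, 2))), Mul(1400, Pow(2, Rational(1, 2)))) ≈ -1221.5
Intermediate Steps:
Function('z')(P) = Pow(Add(6, P), Rational(1, 2))
q = Mul(50, Pow(2, Rational(1, 2))) (q = Mul(Pow(Add(6, 2), Rational(1, 2)), 25) = Mul(Pow(8, Rational(1, 2)), 25) = Mul(Mul(2, Pow(2, Rational(1, 2))), 25) = Mul(50, Pow(2, Rational(1, 2))) ≈ 70.711)
Function('H')(j) = Add(2, j, Mul(-8, Pow(j, Rational(1, 2)))) (Function('H')(j) = Add(2, Add(Mul(-4, Mul(2, Pow(j, Rational(1, 2)))), j)) = Add(2, Add(Mul(-8, Pow(j, Rational(1, 2))), j)) = Add(2, Add(j, Mul(-8, Pow(j, Rational(1, 2))))) = Add(2, j, Mul(-8, Pow(j, Rational(1, 2)))))
Add(-317, Mul(q, Function('H')(26))) = Add(-317, Mul(Mul(50, Pow(2, Rational(1, 2))), Add(2, 26, Mul(-8, Pow(26, Rational(1, 2)))))) = Add(-317, Mul(Mul(50, Pow(2, Rational(1, 2))), Add(28, Mul(-8, Pow(26, Rational(1, 2)))))) = Add(-317, Mul(50, Pow(2, Rational(1, 2)), Add(28, Mul(-8, Pow(26, Rational(1, 2))))))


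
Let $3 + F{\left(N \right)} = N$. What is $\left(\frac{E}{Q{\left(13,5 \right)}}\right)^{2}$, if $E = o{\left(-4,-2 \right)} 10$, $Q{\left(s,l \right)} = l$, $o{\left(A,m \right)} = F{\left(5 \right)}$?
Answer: $16$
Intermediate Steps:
$F{\left(N \right)} = -3 + N$
$o{\left(A,m \right)} = 2$ ($o{\left(A,m \right)} = -3 + 5 = 2$)
$E = 20$ ($E = 2 \cdot 10 = 20$)
$\left(\frac{E}{Q{\left(13,5 \right)}}\right)^{2} = \left(\frac{20}{5}\right)^{2} = \left(20 \cdot \frac{1}{5}\right)^{2} = 4^{2} = 16$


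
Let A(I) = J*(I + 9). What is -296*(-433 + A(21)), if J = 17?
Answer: -22792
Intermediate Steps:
A(I) = 153 + 17*I (A(I) = 17*(I + 9) = 17*(9 + I) = 153 + 17*I)
-296*(-433 + A(21)) = -296*(-433 + (153 + 17*21)) = -296*(-433 + (153 + 357)) = -296*(-433 + 510) = -296*77 = -22792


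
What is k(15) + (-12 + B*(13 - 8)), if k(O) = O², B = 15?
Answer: 288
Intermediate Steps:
k(15) + (-12 + B*(13 - 8)) = 15² + (-12 + 15*(13 - 8)) = 225 + (-12 + 15*5) = 225 + (-12 + 75) = 225 + 63 = 288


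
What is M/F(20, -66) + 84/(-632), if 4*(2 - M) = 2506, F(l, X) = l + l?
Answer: -99511/6320 ≈ -15.745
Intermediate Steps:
F(l, X) = 2*l
M = -1249/2 (M = 2 - ¼*2506 = 2 - 1253/2 = -1249/2 ≈ -624.50)
M/F(20, -66) + 84/(-632) = -1249/(2*(2*20)) + 84/(-632) = -1249/2/40 + 84*(-1/632) = -1249/2*1/40 - 21/158 = -1249/80 - 21/158 = -99511/6320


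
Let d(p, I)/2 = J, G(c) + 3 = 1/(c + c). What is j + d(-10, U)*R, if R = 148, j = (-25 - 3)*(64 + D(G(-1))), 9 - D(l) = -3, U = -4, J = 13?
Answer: 1720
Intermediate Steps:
G(c) = -3 + 1/(2*c) (G(c) = -3 + 1/(c + c) = -3 + 1/(2*c))
D(l) = 12 (D(l) = 9 - 1*(-3) = 9 + 3 = 12)
d(p, I) = 26 (d(p, I) = 2*13 = 26)
j = -2128 (j = (-25 - 3)*(64 + 12) = -28*76 = -2128)
j + d(-10, U)*R = -2128 + 26*148 = -2128 + 3848 = 1720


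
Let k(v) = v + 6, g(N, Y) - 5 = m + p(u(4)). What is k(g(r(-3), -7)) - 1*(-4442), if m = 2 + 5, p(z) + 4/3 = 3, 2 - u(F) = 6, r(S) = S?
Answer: 13385/3 ≈ 4461.7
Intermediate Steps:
u(F) = -4 (u(F) = 2 - 1*6 = 2 - 6 = -4)
p(z) = 5/3 (p(z) = -4/3 + 3 = 5/3)
m = 7
g(N, Y) = 41/3 (g(N, Y) = 5 + (7 + 5/3) = 5 + 26/3 = 41/3)
k(v) = 6 + v
k(g(r(-3), -7)) - 1*(-4442) = (6 + 41/3) - 1*(-4442) = 59/3 + 4442 = 13385/3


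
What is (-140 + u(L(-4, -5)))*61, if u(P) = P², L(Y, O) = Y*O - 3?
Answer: 9089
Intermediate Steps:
L(Y, O) = -3 + O*Y (L(Y, O) = O*Y - 3 = -3 + O*Y)
(-140 + u(L(-4, -5)))*61 = (-140 + (-3 - 5*(-4))²)*61 = (-140 + (-3 + 20)²)*61 = (-140 + 17²)*61 = (-140 + 289)*61 = 149*61 = 9089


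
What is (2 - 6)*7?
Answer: -28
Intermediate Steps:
(2 - 6)*7 = -4*7 = -28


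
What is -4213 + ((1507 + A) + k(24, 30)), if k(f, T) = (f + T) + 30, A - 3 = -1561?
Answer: -4180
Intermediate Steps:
A = -1558 (A = 3 - 1561 = -1558)
k(f, T) = 30 + T + f (k(f, T) = (T + f) + 30 = 30 + T + f)
-4213 + ((1507 + A) + k(24, 30)) = -4213 + ((1507 - 1558) + (30 + 30 + 24)) = -4213 + (-51 + 84) = -4213 + 33 = -4180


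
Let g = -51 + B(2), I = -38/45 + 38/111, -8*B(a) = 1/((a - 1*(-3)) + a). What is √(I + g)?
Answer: I*√12441637390/15540 ≈ 7.1777*I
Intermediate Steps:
B(a) = -1/(8*(3 + 2*a)) (B(a) = -1/(8*((a - 1*(-3)) + a)) = -1/(8*((a + 3) + a)) = -1/(8*((3 + a) + a)) = -1/(8*(3 + 2*a)))
I = -836/1665 (I = -38*1/45 + 38*(1/111) = -38/45 + 38/111 = -836/1665 ≈ -0.50210)
g = -2857/56 (g = -51 - 1/(24 + 16*2) = -51 - 1/(24 + 32) = -51 - 1/56 = -2857/56 ≈ -51.018)
√(I + g) = √(-836/1665 - 2857/56) = √(-4803721/93240) = I*√12441637390/15540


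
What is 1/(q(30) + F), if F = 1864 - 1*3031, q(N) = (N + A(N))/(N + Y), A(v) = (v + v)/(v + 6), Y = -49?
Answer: -3/3506 ≈ -0.00085568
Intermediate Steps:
A(v) = 2*v/(6 + v) (A(v) = (2*v)/(6 + v) = 2*v/(6 + v))
q(N) = (N + 2*N/(6 + N))/(-49 + N) (q(N) = (N + 2*N/(6 + N))/(N - 49) = (N + 2*N/(6 + N))/(-49 + N))
F = -1167 (F = 1864 - 3031 = -1167)
1/(q(30) + F) = 1/(30*(8 + 30)/((-49 + 30)*(6 + 30)) - 1167) = 1/(30*38/(-19*36) - 1167) = 1/(30*(-1/19)*(1/36)*38 - 1167) = 1/(-5/3 - 1167) = 1/(-3506/3) = -3/3506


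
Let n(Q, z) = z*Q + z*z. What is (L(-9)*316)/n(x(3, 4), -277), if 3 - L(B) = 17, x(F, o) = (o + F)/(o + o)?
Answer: -35392/611893 ≈ -0.057840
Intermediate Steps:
x(F, o) = (F + o)/(2*o) (x(F, o) = (F + o)/((2*o)) = (F + o)*(1/(2*o)) = (F + o)/(2*o))
L(B) = -14 (L(B) = 3 - 1*17 = 3 - 17 = -14)
n(Q, z) = z² + Q*z (n(Q, z) = Q*z + z² = z² + Q*z)
(L(-9)*316)/n(x(3, 4), -277) = (-14*316)/((-277*((½)*(3 + 4)/4 - 277))) = -4424*(-1/(277*((½)*(¼)*7 - 277))) = -4424*(-1/(277*(7/8 - 277))) = -4424/((-277*(-2209/8))) = -4424/611893/8 = -4424*8/611893 = -35392/611893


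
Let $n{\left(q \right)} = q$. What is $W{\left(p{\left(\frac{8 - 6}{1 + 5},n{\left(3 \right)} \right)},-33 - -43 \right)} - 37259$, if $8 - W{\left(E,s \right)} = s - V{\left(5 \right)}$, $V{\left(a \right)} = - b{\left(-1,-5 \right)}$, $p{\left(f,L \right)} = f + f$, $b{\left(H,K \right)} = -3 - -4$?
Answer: $-37262$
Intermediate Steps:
$b{\left(H,K \right)} = 1$ ($b{\left(H,K \right)} = -3 + 4 = 1$)
$p{\left(f,L \right)} = 2 f$
$V{\left(a \right)} = -1$ ($V{\left(a \right)} = \left(-1\right) 1 = -1$)
$W{\left(E,s \right)} = 7 - s$ ($W{\left(E,s \right)} = 8 - \left(s - -1\right) = 8 - \left(s + 1\right) = 8 - \left(1 + s\right) = 7 - s$)
$W{\left(p{\left(\frac{8 - 6}{1 + 5},n{\left(3 \right)} \right)},-33 - -43 \right)} - 37259 = \left(7 - \left(-33 - -43\right)\right) - 37259 = \left(7 - \left(-33 + 43\right)\right) - 37259 = \left(7 - 10\right) - 37259 = -3 - 37259 = -37262$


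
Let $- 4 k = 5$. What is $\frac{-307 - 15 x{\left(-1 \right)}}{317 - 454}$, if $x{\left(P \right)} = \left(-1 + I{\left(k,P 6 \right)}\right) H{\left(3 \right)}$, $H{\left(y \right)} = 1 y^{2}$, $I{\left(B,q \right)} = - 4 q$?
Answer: $\frac{3412}{137} \approx 24.905$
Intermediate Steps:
$k = - \frac{5}{4}$ ($k = \left(- \frac{1}{4}\right) 5 = - \frac{5}{4} \approx -1.25$)
$H{\left(y \right)} = y^{2}$
$x{\left(P \right)} = -9 - 216 P$ ($x{\left(P \right)} = \left(-1 - 4 P 6\right) 3^{2} = \left(-1 - 4 \cdot 6 P\right) 9 = \left(-1 - 24 P\right) 9 = -9 - 216 P$)
$\frac{-307 - 15 x{\left(-1 \right)}}{317 - 454} = \frac{-307 - 15 \left(-9 - -216\right)}{317 - 454} = \frac{-307 - 15 \left(-9 + 216\right)}{-137} = \left(-307 - 3105\right) \left(- \frac{1}{137}\right) = \left(-3412\right) \left(- \frac{1}{137}\right) = \frac{3412}{137}$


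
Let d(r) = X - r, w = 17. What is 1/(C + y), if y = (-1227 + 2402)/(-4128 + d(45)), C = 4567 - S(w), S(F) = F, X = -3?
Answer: 4176/18999625 ≈ 0.00021979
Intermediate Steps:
d(r) = -3 - r
C = 4550 (C = 4567 - 1*17 = 4567 - 17 = 4550)
y = -1175/4176 (y = (-1227 + 2402)/(-4128 + (-3 - 1*45)) = 1175/(-4128 + (-3 - 45)) = 1175/(-4128 - 48) = 1175/(-4176) = 1175*(-1/4176) = -1175/4176 ≈ -0.28137)
1/(C + y) = 1/(4550 - 1175/4176) = 1/(18999625/4176) = 4176/18999625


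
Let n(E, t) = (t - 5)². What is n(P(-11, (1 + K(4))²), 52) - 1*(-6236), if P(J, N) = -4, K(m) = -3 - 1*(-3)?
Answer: 8445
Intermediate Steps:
K(m) = 0 (K(m) = -3 + 3 = 0)
n(E, t) = (-5 + t)²
n(P(-11, (1 + K(4))²), 52) - 1*(-6236) = (-5 + 52)² - 1*(-6236) = 47² + 6236 = 2209 + 6236 = 8445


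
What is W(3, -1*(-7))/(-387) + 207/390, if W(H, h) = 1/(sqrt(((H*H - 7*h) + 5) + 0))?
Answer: 69/130 + I*sqrt(35)/13545 ≈ 0.53077 + 0.00043677*I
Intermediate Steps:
W(H, h) = 1/sqrt(5 + H**2 - 7*h) (W(H, h) = 1/(sqrt(((H**2 - 7*h) + 5) + 0)) = 1/(sqrt((5 + H**2 - 7*h) + 0)) = 1/(sqrt(5 + H**2 - 7*h)) = 1/sqrt(5 + H**2 - 7*h))
W(3, -1*(-7))/(-387) + 207/390 = 1/(sqrt(5 + 3**2 - (-7)*(-7))*(-387)) + 207/390 = -1/387/sqrt(5 + 9 - 7*7) + 207*(1/390) = -1/387/sqrt(5 + 9 - 49) + 69/130 = -1/387/sqrt(-35) + 69/130 = -I*sqrt(35)/35*(-1/387) + 69/130 = I*sqrt(35)/13545 + 69/130 = 69/130 + I*sqrt(35)/13545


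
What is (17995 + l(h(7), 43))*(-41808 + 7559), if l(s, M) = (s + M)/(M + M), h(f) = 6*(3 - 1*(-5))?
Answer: -53005841589/86 ≈ -6.1635e+8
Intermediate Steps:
h(f) = 48 (h(f) = 6*(3 + 5) = 6*8 = 48)
l(s, M) = (M + s)/(2*M) (l(s, M) = (M + s)/((2*M)) = (M + s)*(1/(2*M)) = (M + s)/(2*M))
(17995 + l(h(7), 43))*(-41808 + 7559) = (17995 + (½)*(43 + 48)/43)*(-41808 + 7559) = (17995 + (½)*(1/43)*91)*(-34249) = (17995 + 91/86)*(-34249) = (1547661/86)*(-34249) = -53005841589/86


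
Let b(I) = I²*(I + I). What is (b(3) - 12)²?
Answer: 1764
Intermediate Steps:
b(I) = 2*I³ (b(I) = I²*(2*I) = 2*I³)
(b(3) - 12)² = (2*3³ - 12)² = (2*27 - 12)² = (54 - 12)² = 42² = 1764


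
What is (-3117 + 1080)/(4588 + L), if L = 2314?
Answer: -291/986 ≈ -0.29513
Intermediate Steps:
(-3117 + 1080)/(4588 + L) = (-3117 + 1080)/(4588 + 2314) = -2037/6902 = -2037*1/6902 = -291/986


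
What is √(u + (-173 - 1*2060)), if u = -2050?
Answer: I*√4283 ≈ 65.445*I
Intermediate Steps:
√(u + (-173 - 1*2060)) = √(-2050 + (-173 - 1*2060)) = √(-2050 + (-173 - 2060)) = √(-2050 - 2233) = √(-4283) = I*√4283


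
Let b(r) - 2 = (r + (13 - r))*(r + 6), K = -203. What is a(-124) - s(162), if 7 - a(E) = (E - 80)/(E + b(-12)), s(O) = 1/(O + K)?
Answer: 12309/2050 ≈ 6.0044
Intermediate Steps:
b(r) = 80 + 13*r (b(r) = 2 + (r + (13 - r))*(r + 6) = 2 + 13*(6 + r) = 2 + (78 + 13*r) = 80 + 13*r)
s(O) = 1/(-203 + O) (s(O) = 1/(O - 203) = 1/(-203 + O))
a(E) = 7 - (-80 + E)/(-76 + E) (a(E) = 7 - (E - 80)/(E + (80 + 13*(-12))) = 7 - (-80 + E)/(E + (80 - 156)) = 7 - (-80 + E)/(E - 76) = 7 - (-80 + E)/(-76 + E))
a(-124) - s(162) = 2*(-226 + 3*(-124))/(-76 - 124) - 1/(-203 + 162) = 2*(-226 - 372)/(-200) - 1/(-41) = 2*(-1/200)*(-598) - 1*(-1/41) = 299/50 + 1/41 = 12309/2050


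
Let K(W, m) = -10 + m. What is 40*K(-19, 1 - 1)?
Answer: -400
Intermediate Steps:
40*K(-19, 1 - 1) = 40*(-10 + (1 - 1)) = 40*(-10 + 0) = 40*(-10) = -400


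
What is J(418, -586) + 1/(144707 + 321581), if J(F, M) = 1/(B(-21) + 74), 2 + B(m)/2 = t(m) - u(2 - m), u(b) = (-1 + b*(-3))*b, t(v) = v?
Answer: 14673/47328232 ≈ 0.00031003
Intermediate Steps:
u(b) = b*(-1 - 3*b) (u(b) = (-1 - 3*b)*b = b*(-1 - 3*b))
B(m) = -4 + 2*m + 2*(2 - m)*(7 - 3*m) (B(m) = -4 + 2*(m - (-1)*(2 - m)*(1 + 3*(2 - m))) = -4 + 2*(m - (-1)*(2 - m)*(1 + (6 - 3*m))) = -4 + 2*(m - (-1)*(2 - m)*(7 - 3*m)) = -4 + 2*(m + (2 - m)*(7 - 3*m)) = -4 + (2*m + 2*(2 - m)*(7 - 3*m)) = -4 + 2*m + 2*(2 - m)*(7 - 3*m))
J(F, M) = 1/3248 (J(F, M) = 1/((24 - 24*(-21) + 6*(-21)**2) + 74) = 1/((24 + 504 + 6*441) + 74) = 1/((24 + 504 + 2646) + 74) = 1/(3174 + 74) = 1/3248)
J(418, -586) + 1/(144707 + 321581) = 1/3248 + 1/(144707 + 321581) = 1/3248 + 1/466288 = 14673/47328232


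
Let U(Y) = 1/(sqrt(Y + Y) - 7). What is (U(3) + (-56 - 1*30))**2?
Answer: 13727031/1849 + 7410*sqrt(6)/1849 ≈ 7433.8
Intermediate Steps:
U(Y) = 1/(-7 + sqrt(2)*sqrt(Y)) (U(Y) = 1/(sqrt(2*Y) - 7) = 1/(sqrt(2)*sqrt(Y) - 7) = 1/(-7 + sqrt(2)*sqrt(Y)))
(U(3) + (-56 - 1*30))**2 = (1/(-7 + sqrt(2)*sqrt(3)) + (-56 - 1*30))**2 = (1/(-7 + sqrt(6)) + (-56 - 30))**2 = (1/(-7 + sqrt(6)) - 86)**2 = (-86 + 1/(-7 + sqrt(6)))**2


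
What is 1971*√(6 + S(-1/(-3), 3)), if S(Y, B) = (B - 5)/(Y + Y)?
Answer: 1971*√3 ≈ 3413.9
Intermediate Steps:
S(Y, B) = (-5 + B)/(2*Y) (S(Y, B) = (-5 + B)/((2*Y)) = (-5 + B)*(1/(2*Y)) = (-5 + B)/(2*Y))
1971*√(6 + S(-1/(-3), 3)) = 1971*√(6 + (-5 + 3)/(2*((-1/(-3))))) = 1971*√(6 + (½)*(-2)/(-1*(-⅓))) = 1971*√(6 + (½)*(-2)/(⅓)) = 1971*√(6 + (½)*3*(-2)) = 1971*√(6 - 3) = 1971*√3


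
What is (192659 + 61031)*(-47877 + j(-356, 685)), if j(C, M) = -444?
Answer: -12258554490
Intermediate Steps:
(192659 + 61031)*(-47877 + j(-356, 685)) = (192659 + 61031)*(-47877 - 444) = 253690*(-48321) = -12258554490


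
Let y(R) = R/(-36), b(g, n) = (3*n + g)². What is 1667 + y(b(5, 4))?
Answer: 59723/36 ≈ 1659.0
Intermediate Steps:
b(g, n) = (g + 3*n)²
y(R) = -R/36 (y(R) = R*(-1/36) = -R/36)
1667 + y(b(5, 4)) = 1667 - (5 + 3*4)²/36 = 1667 - (5 + 12)²/36 = 1667 - 1/36*17² = 1667 - 1/36*289 = 1667 - 289/36 = 59723/36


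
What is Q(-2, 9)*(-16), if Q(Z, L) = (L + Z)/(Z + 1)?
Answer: 112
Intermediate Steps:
Q(Z, L) = (L + Z)/(1 + Z)
Q(-2, 9)*(-16) = ((9 - 2)/(1 - 2))*(-16) = (7/(-1))*(-16) = -1*7*(-16) = -7*(-16) = 112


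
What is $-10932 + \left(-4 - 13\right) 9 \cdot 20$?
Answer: $-13992$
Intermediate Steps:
$-10932 + \left(-4 - 13\right) 9 \cdot 20 = -10932 + \left(-17\right) 9 \cdot 20 = -10932 - 3060 = -13992$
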